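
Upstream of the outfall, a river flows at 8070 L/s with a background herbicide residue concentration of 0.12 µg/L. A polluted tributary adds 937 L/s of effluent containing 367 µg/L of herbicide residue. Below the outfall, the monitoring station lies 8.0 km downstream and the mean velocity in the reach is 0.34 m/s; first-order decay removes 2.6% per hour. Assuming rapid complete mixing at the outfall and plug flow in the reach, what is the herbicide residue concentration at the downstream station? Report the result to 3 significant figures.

32.2 µg/L

Mass balance: C = (8070·0.1200 + 937.0·367.0) / 9007 = 344800/9007 = 38.29 µg/L.
Travel time t = 8.0·1000 / 0.34 = 23530 s = 6.536 h.
2.6%/h lost → k = −ln(1 − 0.026) = 0.02634 h⁻¹.
Applying C = C₀e^(−kt): 38.29 × 0.8418 = 32.23 µg/L.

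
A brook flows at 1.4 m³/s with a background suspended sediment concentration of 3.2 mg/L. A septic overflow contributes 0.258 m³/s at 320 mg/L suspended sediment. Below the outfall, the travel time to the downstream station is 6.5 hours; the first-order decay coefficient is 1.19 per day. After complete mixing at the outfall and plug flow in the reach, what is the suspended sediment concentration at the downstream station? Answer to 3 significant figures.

38.0 mg/L

Flow-weighted average: C = (1.400·3.200 + 0.2580·320.0) / 1.658 = 87.04/1.658 = 52.50 mg/L.
Decay over the reach: 52.50·exp(−kt) = 52.50·0.7245 = 38.03 mg/L.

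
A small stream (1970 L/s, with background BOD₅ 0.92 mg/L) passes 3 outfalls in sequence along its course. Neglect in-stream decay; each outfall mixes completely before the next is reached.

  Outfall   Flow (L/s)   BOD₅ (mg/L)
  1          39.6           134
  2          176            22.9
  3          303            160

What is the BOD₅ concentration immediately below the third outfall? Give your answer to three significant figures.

24.0 mg/L

Outfall 1: combined Q = 2010 L/s; C = (1970·0.9200 + 39.60·134.0)/2010 = 3.542 mg/L.
Outfall 2: combined Q = 2186 L/s; C = (2010·3.542 + 176.0·22.90)/2186 = 5.101 mg/L.
Outfall 3: combined Q = 2489 L/s; C = (2186·5.101 + 303.0·160.0)/2489 = 23.96 mg/L.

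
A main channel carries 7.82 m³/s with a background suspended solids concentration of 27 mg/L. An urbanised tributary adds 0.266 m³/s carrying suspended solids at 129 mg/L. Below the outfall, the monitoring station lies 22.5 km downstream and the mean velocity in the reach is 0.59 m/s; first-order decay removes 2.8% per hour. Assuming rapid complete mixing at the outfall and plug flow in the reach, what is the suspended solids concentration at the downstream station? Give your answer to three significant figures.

Flow-weighted average: C = (7.820·27.00 + 0.2660·129.0) / 8.086 = 245.5/8.086 = 30.36 mg/L.
Travel time t = 22.5·1000 / 0.59 = 38140 s = 10.59 h.
2.8%/h lost → k = −ln(1 − 0.028) = 0.02840 h⁻¹.
Decay over the reach: 30.36·exp(−kt) = 30.36·0.7402 = 22.47 mg/L.

22.5 mg/L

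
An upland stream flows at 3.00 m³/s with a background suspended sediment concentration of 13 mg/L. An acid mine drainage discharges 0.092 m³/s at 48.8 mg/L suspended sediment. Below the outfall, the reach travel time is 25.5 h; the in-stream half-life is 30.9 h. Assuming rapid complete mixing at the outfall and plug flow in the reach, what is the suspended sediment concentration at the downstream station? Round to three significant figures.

Mass balance: C = (3.000·13.00 + 0.09200·48.80) / 3.092 = 43.49/3.092 = 14.07 mg/L.
Half-life 30.9 h → k = ln 2 / 30.9 = 0.02243 h⁻¹ = 0.5384 d⁻¹.
Decay over the reach: 14.07·exp(−kt) = 14.07·0.5644 = 7.938 mg/L.

7.94 mg/L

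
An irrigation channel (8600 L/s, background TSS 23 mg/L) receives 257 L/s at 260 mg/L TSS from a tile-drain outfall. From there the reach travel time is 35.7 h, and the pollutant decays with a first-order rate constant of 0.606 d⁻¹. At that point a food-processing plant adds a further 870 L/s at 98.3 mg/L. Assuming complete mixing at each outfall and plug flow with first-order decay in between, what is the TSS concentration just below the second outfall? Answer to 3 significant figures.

19.8 mg/L

Mass balance: C = (8600·23.00 + 257.0·260.0) / 8857 = 264600/8857 = 29.88 mg/L; combined flow 8857 L/s.
First-order decay: C = 29.88·exp(−k·t) = 29.88·0.4060 = 12.13 mg/L.
Second outfall: C = (8857·12.13 + 870.0·98.30)/9727 = 19.84 mg/L.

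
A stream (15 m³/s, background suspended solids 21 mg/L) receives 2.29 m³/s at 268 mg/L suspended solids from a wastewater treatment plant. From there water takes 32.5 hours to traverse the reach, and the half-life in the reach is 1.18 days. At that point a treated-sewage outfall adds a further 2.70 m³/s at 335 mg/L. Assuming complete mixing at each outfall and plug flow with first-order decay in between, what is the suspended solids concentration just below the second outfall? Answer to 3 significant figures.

Conservation of mass: C = (15.00·21.00 + 2.290·268.0) / 17.29 = 928.7/17.29 = 53.71 mg/L; combined flow 17.29 m³/s.
Half-life 1.18 d → k = ln 2 / 1.18 = 0.5874 d⁻¹.
Applying C = C₀e^(−kt): 53.71 × 0.4514 = 24.25 mg/L.
Second outfall: C = (17.29·24.25 + 2.700·335.0)/19.99 = 66.22 mg/L.

66.2 mg/L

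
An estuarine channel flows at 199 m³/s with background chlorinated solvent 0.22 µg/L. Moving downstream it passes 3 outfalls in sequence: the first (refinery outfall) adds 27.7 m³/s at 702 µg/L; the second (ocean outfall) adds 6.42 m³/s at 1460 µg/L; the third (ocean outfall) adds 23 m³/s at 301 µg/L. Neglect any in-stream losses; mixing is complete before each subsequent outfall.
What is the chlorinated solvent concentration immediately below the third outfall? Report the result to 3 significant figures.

140 µg/L

Below outfall 1: Q → 226.7 m³/s, C = (199.0·0.2200 + 27.70·702.0)/226.7 = 85.97 µg/L.
Below outfall 2: Q → 233.1 m³/s, C = (226.7·85.97 + 6.420·1460)/233.1 = 123.8 µg/L.
Below outfall 3: Q → 256.1 m³/s, C = (233.1·123.8 + 23.00·301.0)/256.1 = 139.7 µg/L.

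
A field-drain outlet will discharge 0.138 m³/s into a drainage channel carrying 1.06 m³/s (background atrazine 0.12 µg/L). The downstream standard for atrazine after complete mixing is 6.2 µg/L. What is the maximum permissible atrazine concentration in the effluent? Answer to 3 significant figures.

At the limit, (Qr·Cr + Qe·Cₑ)/(Qr + Qe) = 6.2:
Cₑ = (1.198·6.2 − 1.060·0.1200) / 0.1380 = 52.90 µg/L.

52.9 µg/L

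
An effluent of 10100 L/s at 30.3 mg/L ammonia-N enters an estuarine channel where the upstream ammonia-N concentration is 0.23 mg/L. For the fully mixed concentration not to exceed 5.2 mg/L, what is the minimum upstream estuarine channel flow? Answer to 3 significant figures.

Set C_mix = 5.2: (Q·0.2300 + 10100·30.30) / (Q + 10100) = 5.2
→ Q = 10100·(30.30 − 5.2)/(5.2 − 0.2300) = 51010 L/s.

51000 L/s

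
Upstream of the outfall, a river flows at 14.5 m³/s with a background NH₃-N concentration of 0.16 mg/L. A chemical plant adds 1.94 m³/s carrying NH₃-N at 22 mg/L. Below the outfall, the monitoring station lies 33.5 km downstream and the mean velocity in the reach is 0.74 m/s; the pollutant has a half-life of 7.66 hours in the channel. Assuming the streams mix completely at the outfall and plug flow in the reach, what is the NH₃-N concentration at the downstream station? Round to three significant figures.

0.877 mg/L

Conservation of mass: C = (14.50·0.1600 + 1.940·22.00) / 16.44 = 45.00/16.44 = 2.737 mg/L.
Travel time t = 33.5·1000 / 0.74 = 45270 s = 12.58 h.
Half-life 7.66 h → k = ln 2 / 7.66 = 0.09049 h⁻¹ = 2.172 d⁻¹.
Decay over the reach: 2.737·exp(−kt) = 2.737·0.3205 = 0.8773 mg/L.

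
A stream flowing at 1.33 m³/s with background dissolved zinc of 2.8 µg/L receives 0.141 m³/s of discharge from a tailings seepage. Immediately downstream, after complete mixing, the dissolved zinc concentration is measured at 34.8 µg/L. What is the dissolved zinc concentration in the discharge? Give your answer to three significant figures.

Mass balance: 1.330·2.800 + 0.1410·Cₑ = 1.471·34.80
→ Cₑ = (1.471·34.80 − 1.330·2.800) / 0.1410 = 336.6 µg/L.

337 µg/L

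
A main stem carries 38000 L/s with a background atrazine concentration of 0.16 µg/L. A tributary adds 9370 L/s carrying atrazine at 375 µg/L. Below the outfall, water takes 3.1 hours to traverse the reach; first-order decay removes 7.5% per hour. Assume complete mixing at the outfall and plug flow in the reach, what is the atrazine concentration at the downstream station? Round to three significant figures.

58.4 µg/L

Conservation of mass: C = (38000·0.1600 + 9370·375.0) / 47370 = 3520000/47370 = 74.31 µg/L.
7.5%/h lost → k = −ln(1 − 0.075) = 0.07796 h⁻¹.
First-order decay: C = 74.31·exp(−k·t) = 74.31·0.7853 = 58.35 µg/L.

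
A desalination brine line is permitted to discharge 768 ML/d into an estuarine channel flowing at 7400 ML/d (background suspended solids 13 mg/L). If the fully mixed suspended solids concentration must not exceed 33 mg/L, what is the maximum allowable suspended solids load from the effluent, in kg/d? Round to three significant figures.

Mass balance at the limit: 7400·13.00 + 768.0·Cₑ = 8168·33 → Cₑ = 225.7 mg/L.
768.0 ML/d = 8.889 m³/s. Load = 8.889 m³/s × 225.7 g/m³ × 86 400 s/d = 173300 kg/d.

173000 kg/d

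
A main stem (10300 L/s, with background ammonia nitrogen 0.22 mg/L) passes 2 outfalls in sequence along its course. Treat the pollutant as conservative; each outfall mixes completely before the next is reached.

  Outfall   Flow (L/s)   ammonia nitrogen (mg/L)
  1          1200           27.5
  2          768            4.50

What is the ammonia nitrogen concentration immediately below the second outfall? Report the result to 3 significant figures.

After outfall 1: Q = 10300 + 1200 = 11500 L/s; C = (10300·0.2200 + 1200·27.50)/11500 = 3.067 mg/L.
After outfall 2: Q = 11500 + 768.0 = 12270 L/s; C = (11500·3.067 + 768.0·4.500)/12270 = 3.156 mg/L.

3.16 mg/L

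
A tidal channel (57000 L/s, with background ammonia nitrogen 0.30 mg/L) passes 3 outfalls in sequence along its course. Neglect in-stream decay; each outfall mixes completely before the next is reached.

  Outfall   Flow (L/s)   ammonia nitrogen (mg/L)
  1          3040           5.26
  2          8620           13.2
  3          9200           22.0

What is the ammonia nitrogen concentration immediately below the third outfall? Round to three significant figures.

4.49 mg/L

Below outfall 1: Q → 60040 L/s, C = (57000·0.3000 + 3040·5.260)/60040 = 0.5511 mg/L.
Below outfall 2: Q → 68660 L/s, C = (60040·0.5511 + 8620·13.20)/68660 = 2.139 mg/L.
Below outfall 3: Q → 77860 L/s, C = (68660·2.139 + 9200·22.00)/77860 = 4.486 mg/L.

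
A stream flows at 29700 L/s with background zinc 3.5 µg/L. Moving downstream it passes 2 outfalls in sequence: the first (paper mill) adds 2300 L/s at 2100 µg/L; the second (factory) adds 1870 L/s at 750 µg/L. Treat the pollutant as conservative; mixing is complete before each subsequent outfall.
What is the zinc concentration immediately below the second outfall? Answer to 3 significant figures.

After outfall 1: Q = 29700 + 2300 = 32000 L/s; C = (29700·3.500 + 2300·2100)/32000 = 154.2 µg/L.
After outfall 2: Q = 32000 + 1870 = 33870 L/s; C = (32000·154.2 + 1870·750.0)/33870 = 187.1 µg/L.

187 µg/L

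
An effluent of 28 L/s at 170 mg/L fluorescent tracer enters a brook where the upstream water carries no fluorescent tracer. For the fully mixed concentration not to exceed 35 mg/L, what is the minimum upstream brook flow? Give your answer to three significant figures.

108 L/s

Set C_mix = 35: (Q·0 + 28.00·170.0) / (Q + 28.00) = 35
→ Q = 28.00·(170.0 − 35)/(35 − 0) = 108.0 L/s.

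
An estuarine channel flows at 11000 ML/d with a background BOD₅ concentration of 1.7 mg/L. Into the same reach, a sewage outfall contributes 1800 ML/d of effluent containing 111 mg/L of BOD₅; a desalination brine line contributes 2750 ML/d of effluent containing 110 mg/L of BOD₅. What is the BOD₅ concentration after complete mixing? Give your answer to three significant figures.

Mass balance: C = (11000·1.700 + 1800·111.0 + 2750·110.0) / 15550 = 521000/15550 = 33.50 mg/L.

33.5 mg/L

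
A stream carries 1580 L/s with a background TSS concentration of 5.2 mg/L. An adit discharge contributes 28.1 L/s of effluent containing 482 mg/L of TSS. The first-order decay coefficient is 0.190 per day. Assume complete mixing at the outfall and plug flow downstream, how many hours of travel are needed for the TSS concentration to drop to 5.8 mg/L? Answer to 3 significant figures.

Mixed concentration C = ΣQC/ΣQ = (1580·5.200 + 28.10·482.0) / 1608 = 21760/1608 = 13.53 mg/L.
13.53·exp(−k·t) = 5.8 → t = ln(13.53/5.8)/k = 385200 s = 107.0 h.

107 h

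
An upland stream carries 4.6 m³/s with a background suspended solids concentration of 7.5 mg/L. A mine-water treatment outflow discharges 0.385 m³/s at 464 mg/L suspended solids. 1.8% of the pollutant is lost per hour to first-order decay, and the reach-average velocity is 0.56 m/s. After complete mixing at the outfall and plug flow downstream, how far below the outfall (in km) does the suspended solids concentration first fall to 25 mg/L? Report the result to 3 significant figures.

59.6 km

Mixed concentration C = ΣQC/ΣQ = (4.600·7.500 + 0.3850·464.0) / 4.985 = 213.1/4.985 = 42.76 mg/L.
1.8%/h lost → k = −ln(1 − 0.018) = 0.01816 h⁻¹.
Set 42.76·exp(−k·t) = 25 → t = ln(42.76/25)/k = 106400 s = 29.54 h.
Distance = v·t = 0.56·106400 = 59560 m = 59.56 km.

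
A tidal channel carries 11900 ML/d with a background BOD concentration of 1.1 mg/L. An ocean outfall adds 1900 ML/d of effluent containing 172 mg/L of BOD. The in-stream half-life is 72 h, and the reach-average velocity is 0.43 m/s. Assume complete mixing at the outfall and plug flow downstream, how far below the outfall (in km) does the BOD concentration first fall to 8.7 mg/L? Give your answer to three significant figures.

Mixed concentration C = ΣQC/ΣQ = (11900·1.100 + 1900·172.0) / 13800 = 339900/13800 = 24.63 mg/L.
Half-life 72 h → k = ln 2 / 72 = 0.009627 h⁻¹ = 0.2310 d⁻¹.
Set 24.63·exp(−k·t) = 8.7 → t = ln(24.63/8.7)/k = 389100 s = 108.1 h.
Distance = v·t = 0.43·389100 = 167300 m = 167.3 km.

167 km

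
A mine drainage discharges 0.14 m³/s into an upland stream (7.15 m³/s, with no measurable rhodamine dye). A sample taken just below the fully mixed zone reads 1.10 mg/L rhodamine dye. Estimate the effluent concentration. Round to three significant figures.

57.3 mg/L

Mass balance: 7.150·0 + 0.1400·Cₑ = 7.290·1.100
→ Cₑ = (7.290·1.100 − 7.150·0) / 0.1400 = 57.28 mg/L.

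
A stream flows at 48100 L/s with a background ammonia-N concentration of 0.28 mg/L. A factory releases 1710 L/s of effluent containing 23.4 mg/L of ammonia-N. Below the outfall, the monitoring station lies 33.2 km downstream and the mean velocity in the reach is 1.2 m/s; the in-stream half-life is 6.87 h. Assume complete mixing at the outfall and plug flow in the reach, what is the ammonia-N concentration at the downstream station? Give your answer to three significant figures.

0.494 mg/L

After mixing, C = (48100·0.2800 + 1710·23.40) / 49810 = 53480/49810 = 1.074 mg/L.
Travel time t = 33.2·1000 / 1.2 = 27670 s = 7.685 h.
Half-life 6.87 h → k = ln 2 / 6.87 = 0.1009 h⁻¹ = 2.421 d⁻¹.
First-order decay: C = 1.074·exp(−k·t) = 1.074·0.4605 = 0.4945 mg/L.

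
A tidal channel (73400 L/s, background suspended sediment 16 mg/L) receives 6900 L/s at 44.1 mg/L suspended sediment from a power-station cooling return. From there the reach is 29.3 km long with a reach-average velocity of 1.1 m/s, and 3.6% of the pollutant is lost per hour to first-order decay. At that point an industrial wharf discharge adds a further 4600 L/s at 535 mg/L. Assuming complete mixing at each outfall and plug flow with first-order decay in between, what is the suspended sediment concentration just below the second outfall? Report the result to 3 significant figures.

Mixed concentration C = ΣQC/ΣQ = (73400·16.00 + 6900·44.10) / 80300 = 1479000/80300 = 18.41 mg/L; combined flow 80300 L/s.
Travel time t = 29.3·1000 / 1.1 = 26640 s = 7.399 h.
3.6%/h lost → k = −ln(1 − 0.036) = 0.03666 h⁻¹.
First-order decay: C = 18.41·exp(−k·t) = 18.41·0.7624 = 14.04 mg/L.
At the second outfall, C = (80300·14.04 + 4600·535.0) / (80300 + 4600) = 42.27 mg/L.

42.3 mg/L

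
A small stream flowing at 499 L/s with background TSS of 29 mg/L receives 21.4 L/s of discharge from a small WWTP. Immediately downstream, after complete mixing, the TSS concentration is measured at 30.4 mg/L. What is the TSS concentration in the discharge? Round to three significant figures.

63.0 mg/L

Mass balance: 499.0·29.00 + 21.40·Cₑ = 520.4·30.40
→ Cₑ = (520.4·30.40 − 499.0·29.00) / 21.40 = 63.04 mg/L.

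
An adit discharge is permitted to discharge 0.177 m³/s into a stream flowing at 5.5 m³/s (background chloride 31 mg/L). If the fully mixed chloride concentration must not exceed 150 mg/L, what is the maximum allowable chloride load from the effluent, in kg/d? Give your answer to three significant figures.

58800 kg/d

Mass balance at the limit: 5.500·31.00 + 0.1770·Cₑ = 5.677·150 → Cₑ = 3848 mg/L.
Load = 0.1770 m³/s × 3848 g/m³ × 86 400 s/d = 58840 kg/d.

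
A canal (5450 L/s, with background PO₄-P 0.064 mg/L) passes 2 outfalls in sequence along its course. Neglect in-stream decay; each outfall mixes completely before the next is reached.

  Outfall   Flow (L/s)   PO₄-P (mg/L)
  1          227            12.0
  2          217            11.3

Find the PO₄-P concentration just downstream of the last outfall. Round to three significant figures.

Outfall 1: combined Q = 5677 L/s; C = (5450·0.06400 + 227.0·12.00)/5677 = 0.5413 mg/L.
Outfall 2: combined Q = 5894 L/s; C = (5677·0.5413 + 217.0·11.30)/5894 = 0.9374 mg/L.

0.937 mg/L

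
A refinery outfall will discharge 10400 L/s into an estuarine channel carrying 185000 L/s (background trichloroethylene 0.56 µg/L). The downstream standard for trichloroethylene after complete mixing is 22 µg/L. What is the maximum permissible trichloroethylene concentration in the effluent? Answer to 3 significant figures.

At the limit, (Qr·Cr + Qe·Cₑ)/(Qr + Qe) = 22:
Cₑ = (195400·22 − 185000·0.5600) / 10400 = 403.4 µg/L.

403 µg/L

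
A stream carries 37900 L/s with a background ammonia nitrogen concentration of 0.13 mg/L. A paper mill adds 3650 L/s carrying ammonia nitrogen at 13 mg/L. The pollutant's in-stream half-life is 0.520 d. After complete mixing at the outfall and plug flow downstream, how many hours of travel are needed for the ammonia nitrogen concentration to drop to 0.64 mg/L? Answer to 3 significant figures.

Conservation of mass: C = (37900·0.1300 + 3650·13.00) / 41550 = 52380/41550 = 1.261 mg/L.
Half-life 0.520 d → k = ln 2 / 0.520 = 1.333 d⁻¹.
1.261·exp(−k·t) = 0.64 → t = ln(1.261/0.64)/k = 43940 s = 12.20 h.

12.2 h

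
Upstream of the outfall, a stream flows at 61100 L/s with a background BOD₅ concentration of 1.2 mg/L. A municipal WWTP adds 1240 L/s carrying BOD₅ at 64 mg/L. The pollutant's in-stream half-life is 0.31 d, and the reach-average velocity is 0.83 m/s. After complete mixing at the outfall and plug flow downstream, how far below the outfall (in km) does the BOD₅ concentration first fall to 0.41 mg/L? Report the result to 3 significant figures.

57.3 km

Flow-weighted average: C = (61100·1.200 + 1240·64.00) / 62340 = 152700/62340 = 2.449 mg/L.
Half-life 0.31 d → k = ln 2 / 0.31 = 2.236 d⁻¹.
Set 2.449·exp(−k·t) = 0.41 → t = ln(2.449/0.41)/k = 69060 s = 19.18 h.
Distance = v·t = 0.83·69060 = 57320 m = 57.32 km.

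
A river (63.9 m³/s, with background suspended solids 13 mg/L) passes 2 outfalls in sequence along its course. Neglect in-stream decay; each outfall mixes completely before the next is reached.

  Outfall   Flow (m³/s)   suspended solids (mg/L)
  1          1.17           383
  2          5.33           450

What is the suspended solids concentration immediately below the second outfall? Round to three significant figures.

52.2 mg/L

After outfall 1: Q = 63.90 + 1.170 = 65.07 m³/s; C = (63.90·13.00 + 1.170·383.0)/65.07 = 19.65 mg/L.
After outfall 2: Q = 65.07 + 5.330 = 70.40 m³/s; C = (65.07·19.65 + 5.330·450.0)/70.40 = 52.23 mg/L.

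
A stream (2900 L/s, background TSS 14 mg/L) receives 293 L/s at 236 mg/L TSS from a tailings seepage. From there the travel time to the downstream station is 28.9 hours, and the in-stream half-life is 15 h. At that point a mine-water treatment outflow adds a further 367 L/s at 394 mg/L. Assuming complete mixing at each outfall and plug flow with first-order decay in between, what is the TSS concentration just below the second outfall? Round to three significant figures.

48.7 mg/L

After mixing, C = (2900·14.00 + 293.0·236.0) / 3193 = 109700/3193 = 34.37 mg/L; combined flow 3193 L/s.
Half-life 15 h → k = ln 2 / 15 = 0.04621 h⁻¹ = 1.109 d⁻¹.
First-order decay: C = 34.37·exp(−k·t) = 34.37·0.2630 = 9.041 mg/L.
At the second outfall, C = (3193·9.041 + 367.0·394.0) / (3193 + 367.0) = 48.73 mg/L.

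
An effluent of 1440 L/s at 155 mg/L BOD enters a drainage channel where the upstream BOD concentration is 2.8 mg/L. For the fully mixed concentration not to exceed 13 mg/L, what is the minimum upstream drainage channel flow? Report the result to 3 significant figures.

Set C_mix = 13: (Q·2.800 + 1440·155.0) / (Q + 1440) = 13
→ Q = 1440·(155.0 − 13)/(13 − 2.800) = 20050 L/s.

20000 L/s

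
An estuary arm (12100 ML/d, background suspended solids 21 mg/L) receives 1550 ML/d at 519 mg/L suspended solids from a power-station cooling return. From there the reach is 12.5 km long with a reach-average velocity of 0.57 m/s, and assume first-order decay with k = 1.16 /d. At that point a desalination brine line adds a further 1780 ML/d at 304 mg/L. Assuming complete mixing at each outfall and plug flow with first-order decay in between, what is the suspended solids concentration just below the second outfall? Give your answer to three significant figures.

Mixed concentration C = ΣQC/ΣQ = (12100·21.00 + 1550·519.0) / 13650 = 1059000/13650 = 77.55 mg/L; combined flow 13650 ML/d.
Travel time t = 12.5·1000 / 0.57 = 21930 s = 6.092 h.
After decay, C = 77.55 × e^(−kt) = 77.55 × 0.7450 = 57.77 mg/L.
At the second outfall, C = (13650·57.77 + 1780·304.0) / (13650 + 1780) = 86.18 mg/L.

86.2 mg/L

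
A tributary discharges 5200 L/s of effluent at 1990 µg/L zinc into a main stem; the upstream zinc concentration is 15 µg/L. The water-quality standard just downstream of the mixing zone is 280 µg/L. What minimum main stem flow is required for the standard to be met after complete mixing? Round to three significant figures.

33600 L/s

Set C_mix = 280: (Q·15.00 + 5200·1990) / (Q + 5200) = 280
→ Q = 5200·(1990 − 280)/(280 − 15.00) = 33550 L/s.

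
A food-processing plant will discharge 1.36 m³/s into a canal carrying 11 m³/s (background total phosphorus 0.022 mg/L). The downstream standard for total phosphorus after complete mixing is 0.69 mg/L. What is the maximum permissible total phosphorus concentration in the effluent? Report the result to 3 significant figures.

6.09 mg/L

At the limit, (Qr·Cr + Qe·Cₑ)/(Qr + Qe) = 0.69:
Cₑ = (12.36·0.69 − 11.00·0.02200) / 1.360 = 6.093 mg/L.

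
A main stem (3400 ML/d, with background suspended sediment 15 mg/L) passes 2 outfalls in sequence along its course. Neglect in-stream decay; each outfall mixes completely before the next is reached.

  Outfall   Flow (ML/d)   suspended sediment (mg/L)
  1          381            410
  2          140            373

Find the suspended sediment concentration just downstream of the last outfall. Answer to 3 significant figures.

Outfall 1: combined Q = 3781 ML/d; C = (3400·15.00 + 381.0·410.0)/3781 = 54.80 mg/L.
Outfall 2: combined Q = 3921 ML/d; C = (3781·54.80 + 140.0·373.0)/3921 = 66.16 mg/L.

66.2 mg/L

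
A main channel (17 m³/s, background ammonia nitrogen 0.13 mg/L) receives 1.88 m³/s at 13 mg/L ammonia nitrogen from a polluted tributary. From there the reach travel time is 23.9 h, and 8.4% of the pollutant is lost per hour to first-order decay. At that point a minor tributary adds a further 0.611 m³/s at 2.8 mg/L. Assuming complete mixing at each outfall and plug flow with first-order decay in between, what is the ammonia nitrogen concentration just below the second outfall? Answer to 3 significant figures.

0.256 mg/L

Flow-weighted average: C = (17.00·0.1300 + 1.880·13.00) / 18.88 = 26.65/18.88 = 1.412 mg/L; combined flow 18.88 m³/s.
8.4%/h lost → k = −ln(1 − 0.084) = 0.08774 h⁻¹.
Decay over the reach: 1.412·exp(−kt) = 1.412·0.1228 = 0.1734 mg/L.
At the second outfall, C = (18.88·0.1734 + 0.6110·2.800) / (18.88 + 0.6110) = 0.2557 mg/L.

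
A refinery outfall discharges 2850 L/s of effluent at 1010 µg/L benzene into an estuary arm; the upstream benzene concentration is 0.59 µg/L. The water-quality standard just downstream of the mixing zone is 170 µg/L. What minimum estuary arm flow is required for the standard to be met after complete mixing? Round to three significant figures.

Set C_mix = 170: (Q·0.5900 + 2850·1010) / (Q + 2850) = 170
→ Q = 2850·(1010 − 170)/(170 − 0.5900) = 14130 L/s.

14100 L/s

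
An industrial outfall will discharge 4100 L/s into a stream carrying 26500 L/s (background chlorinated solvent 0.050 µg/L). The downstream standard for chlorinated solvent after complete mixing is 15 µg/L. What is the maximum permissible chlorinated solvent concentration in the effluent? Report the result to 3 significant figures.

112 µg/L

At the limit, (Qr·Cr + Qe·Cₑ)/(Qr + Qe) = 15:
Cₑ = (30600·15 − 26500·0.05000) / 4100 = 111.6 µg/L.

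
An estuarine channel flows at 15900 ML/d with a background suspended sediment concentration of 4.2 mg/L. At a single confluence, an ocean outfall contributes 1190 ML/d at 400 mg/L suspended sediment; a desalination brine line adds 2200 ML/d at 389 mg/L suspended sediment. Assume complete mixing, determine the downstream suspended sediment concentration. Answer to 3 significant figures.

Flow-weighted average: C = (15900·4.200 + 1190·400.0 + 2200·389.0) / 19290 = 1399000/19290 = 72.50 mg/L.

72.5 mg/L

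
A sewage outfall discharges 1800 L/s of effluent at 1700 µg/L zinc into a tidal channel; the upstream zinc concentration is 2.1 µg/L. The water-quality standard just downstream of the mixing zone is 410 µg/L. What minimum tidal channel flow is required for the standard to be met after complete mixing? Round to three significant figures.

Set C_mix = 410: (Q·2.100 + 1800·1700) / (Q + 1800) = 410
→ Q = 1800·(1700 − 410)/(410 − 2.100) = 5693 L/s.

5690 L/s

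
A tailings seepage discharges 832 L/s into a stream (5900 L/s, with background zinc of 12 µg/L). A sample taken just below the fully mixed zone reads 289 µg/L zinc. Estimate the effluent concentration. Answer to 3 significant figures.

Mass balance: 5900·12.00 + 832.0·Cₑ = 6732·289.0
→ Cₑ = (6732·289.0 − 5900·12.00) / 832.0 = 2253 µg/L.

2250 µg/L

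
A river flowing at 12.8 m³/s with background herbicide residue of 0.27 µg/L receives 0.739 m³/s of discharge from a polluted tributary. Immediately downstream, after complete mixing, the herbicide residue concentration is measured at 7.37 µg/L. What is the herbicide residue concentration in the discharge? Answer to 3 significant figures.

130 µg/L

Mass balance: 12.80·0.2700 + 0.7390·Cₑ = 13.54·7.370
→ Cₑ = (13.54·7.370 − 12.80·0.2700) / 0.7390 = 130.3 µg/L.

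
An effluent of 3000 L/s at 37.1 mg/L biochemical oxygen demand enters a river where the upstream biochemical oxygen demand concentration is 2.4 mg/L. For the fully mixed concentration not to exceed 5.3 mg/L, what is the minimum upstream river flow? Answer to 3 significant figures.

32900 L/s

Set C_mix = 5.3: (Q·2.400 + 3000·37.10) / (Q + 3000) = 5.3
→ Q = 3000·(37.10 − 5.3)/(5.3 − 2.400) = 32900 L/s.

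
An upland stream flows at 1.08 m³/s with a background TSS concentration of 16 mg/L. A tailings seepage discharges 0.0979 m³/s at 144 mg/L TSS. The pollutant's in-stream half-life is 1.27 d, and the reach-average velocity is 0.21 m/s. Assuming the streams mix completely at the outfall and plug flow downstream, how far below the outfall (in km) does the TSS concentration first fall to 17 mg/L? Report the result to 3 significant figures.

14.9 km

After mixing, C = (1.080·16.00 + 0.09790·144.0) / 1.178 = 31.38/1.178 = 26.64 mg/L.
Half-life 1.27 d → k = ln 2 / 1.27 = 0.5458 d⁻¹.
Set 26.64·exp(−k·t) = 17 → t = ln(26.64/17)/k = 71100 s = 19.75 h.
Distance = v·t = 0.21·71100 = 14930 m = 14.93 km.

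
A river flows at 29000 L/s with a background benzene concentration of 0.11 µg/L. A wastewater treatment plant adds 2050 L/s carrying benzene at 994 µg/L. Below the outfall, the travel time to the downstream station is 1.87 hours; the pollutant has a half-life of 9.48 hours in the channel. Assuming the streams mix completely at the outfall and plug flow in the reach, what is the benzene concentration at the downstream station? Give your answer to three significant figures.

57.3 µg/L

Conservation of mass: C = (29000·0.1100 + 2050·994.0) / 31050 = 2041000/31050 = 65.73 µg/L.
Half-life 9.48 h → k = ln 2 / 9.48 = 0.07312 h⁻¹ = 1.755 d⁻¹.
Decay over the reach: 65.73·exp(−kt) = 65.73·0.8722 = 57.33 µg/L.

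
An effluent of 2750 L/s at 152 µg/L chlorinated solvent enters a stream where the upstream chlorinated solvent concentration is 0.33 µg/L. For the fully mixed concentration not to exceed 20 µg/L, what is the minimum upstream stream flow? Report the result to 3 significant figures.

Set C_mix = 20: (Q·0.3300 + 2750·152.0) / (Q + 2750) = 20
→ Q = 2750·(152.0 − 20)/(20 − 0.3300) = 18450 L/s.

18500 L/s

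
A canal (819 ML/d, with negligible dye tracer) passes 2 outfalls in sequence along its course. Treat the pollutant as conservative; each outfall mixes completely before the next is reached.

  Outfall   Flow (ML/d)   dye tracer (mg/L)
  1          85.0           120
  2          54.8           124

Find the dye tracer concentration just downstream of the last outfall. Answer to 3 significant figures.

17.7 mg/L

After outfall 1: Q = 819.0 + 85.00 = 904.0 ML/d; C = (819.0·0 + 85.00·120.0)/904.0 = 11.28 mg/L.
After outfall 2: Q = 904.0 + 54.80 = 958.8 ML/d; C = (904.0·11.28 + 54.80·124.0)/958.8 = 17.73 mg/L.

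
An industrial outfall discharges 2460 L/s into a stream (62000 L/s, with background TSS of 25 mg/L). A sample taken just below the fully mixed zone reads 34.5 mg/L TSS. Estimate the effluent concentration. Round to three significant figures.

Mass balance: 62000·25.00 + 2460·Cₑ = 64460·34.50
→ Cₑ = (64460·34.50 − 62000·25.00) / 2460 = 273.9 mg/L.

274 mg/L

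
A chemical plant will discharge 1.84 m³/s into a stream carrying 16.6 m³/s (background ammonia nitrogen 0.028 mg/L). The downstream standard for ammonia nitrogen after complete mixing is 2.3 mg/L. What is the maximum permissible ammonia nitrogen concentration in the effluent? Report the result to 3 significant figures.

At the limit, (Qr·Cr + Qe·Cₑ)/(Qr + Qe) = 2.3:
Cₑ = (18.44·2.3 − 16.60·0.02800) / 1.840 = 22.80 mg/L.

22.8 mg/L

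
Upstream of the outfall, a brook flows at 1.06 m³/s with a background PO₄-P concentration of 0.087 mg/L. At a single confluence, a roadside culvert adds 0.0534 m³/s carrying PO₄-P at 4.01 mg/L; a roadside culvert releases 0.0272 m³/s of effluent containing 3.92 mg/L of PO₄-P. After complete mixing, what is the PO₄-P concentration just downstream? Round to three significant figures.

Flow-weighted average: C = (1.060·0.08700 + 0.05340·4.010 + 0.02720·3.920) / 1.141 = 0.4130/1.141 = 0.3621 mg/L.

0.362 mg/L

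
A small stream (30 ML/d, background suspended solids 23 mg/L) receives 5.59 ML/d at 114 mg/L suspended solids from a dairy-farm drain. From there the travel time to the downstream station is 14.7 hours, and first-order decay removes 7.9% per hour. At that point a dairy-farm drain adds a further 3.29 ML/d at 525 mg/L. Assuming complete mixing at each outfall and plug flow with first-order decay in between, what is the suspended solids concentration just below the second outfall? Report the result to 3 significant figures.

Flow-weighted average: C = (30.00·23.00 + 5.590·114.0) / 35.59 = 1327/35.59 = 37.29 mg/L; combined flow 35.59 ML/d.
7.9%/h lost → k = −ln(1 − 0.079) = 0.08230 h⁻¹.
First-order decay: C = 37.29·exp(−k·t) = 37.29·0.2983 = 11.12 mg/L.
Second outfall: C = (35.59·11.12 + 3.290·525.0)/38.88 = 54.61 mg/L.

54.6 mg/L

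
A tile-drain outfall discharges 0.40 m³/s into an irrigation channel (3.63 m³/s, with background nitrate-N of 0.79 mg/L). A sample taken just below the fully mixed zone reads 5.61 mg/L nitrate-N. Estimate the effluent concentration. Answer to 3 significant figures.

Mass balance: 3.630·0.7900 + 0.4000·Cₑ = 4.030·5.610
→ Cₑ = (4.030·5.610 − 3.630·0.7900) / 0.4000 = 49.35 mg/L.

49.4 mg/L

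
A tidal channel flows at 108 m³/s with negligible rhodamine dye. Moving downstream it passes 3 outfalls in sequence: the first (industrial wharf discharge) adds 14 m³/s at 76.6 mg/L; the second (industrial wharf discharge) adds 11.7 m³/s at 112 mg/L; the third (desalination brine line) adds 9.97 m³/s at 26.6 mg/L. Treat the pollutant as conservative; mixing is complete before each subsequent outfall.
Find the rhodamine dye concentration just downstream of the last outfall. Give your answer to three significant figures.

18.4 mg/L

Outfall 1: combined Q = 122.0 m³/s; C = (108.0·0 + 14.00·76.60)/122.0 = 8.790 mg/L.
Outfall 2: combined Q = 133.7 m³/s; C = (122.0·8.790 + 11.70·112.0)/133.7 = 17.82 mg/L.
Outfall 3: combined Q = 143.7 m³/s; C = (133.7·17.82 + 9.970·26.60)/143.7 = 18.43 mg/L.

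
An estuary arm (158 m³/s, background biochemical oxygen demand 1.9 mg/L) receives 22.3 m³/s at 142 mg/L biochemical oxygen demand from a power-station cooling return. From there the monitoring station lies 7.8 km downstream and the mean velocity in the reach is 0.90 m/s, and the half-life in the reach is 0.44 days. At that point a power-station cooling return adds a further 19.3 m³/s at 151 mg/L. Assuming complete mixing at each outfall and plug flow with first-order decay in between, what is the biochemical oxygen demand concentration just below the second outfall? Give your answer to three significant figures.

29.4 mg/L

Mass balance: C = (158.0·1.900 + 22.30·142.0) / 180.3 = 3467/180.3 = 19.23 mg/L; combined flow 180.3 m³/s.
Travel time t = 7.8·1000 / 0.90 = 8667 s = 2.407 h.
Half-life 0.44 d → k = ln 2 / 0.44 = 1.575 d⁻¹.
After decay, C = 19.23 × e^(−kt) = 19.23 × 0.8538 = 16.42 mg/L.
At the second outfall, C = (180.3·16.42 + 19.30·151.0) / (180.3 + 19.30) = 29.43 mg/L.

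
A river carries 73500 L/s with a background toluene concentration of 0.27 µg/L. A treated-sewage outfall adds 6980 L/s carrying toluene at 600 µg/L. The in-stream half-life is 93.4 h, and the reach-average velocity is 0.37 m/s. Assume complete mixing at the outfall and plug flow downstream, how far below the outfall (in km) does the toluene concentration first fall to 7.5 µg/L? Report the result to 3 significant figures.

Flow-weighted average: C = (73500·0.2700 + 6980·600.0) / 80480 = 4208000/80480 = 52.28 µg/L.
Half-life 93.4 h → k = ln 2 / 93.4 = 0.007421 h⁻¹ = 0.1781 d⁻¹.
Set 52.28·exp(−k·t) = 7.5 → t = ln(52.28/7.5)/k = 941900 s = 261.7 h.
Distance = v·t = 0.37·941900 = 348500 m = 348.5 km.

349 km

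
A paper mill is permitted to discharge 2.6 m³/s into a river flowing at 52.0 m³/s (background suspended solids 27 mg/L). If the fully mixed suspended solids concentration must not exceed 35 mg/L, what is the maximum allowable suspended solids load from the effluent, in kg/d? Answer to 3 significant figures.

43800 kg/d

Mass balance at the limit: 52.00·27.00 + 2.600·Cₑ = 54.60·35 → Cₑ = 195.0 mg/L.
Load = 2.600 m³/s × 195.0 g/m³ × 86 400 s/d = 43800 kg/d.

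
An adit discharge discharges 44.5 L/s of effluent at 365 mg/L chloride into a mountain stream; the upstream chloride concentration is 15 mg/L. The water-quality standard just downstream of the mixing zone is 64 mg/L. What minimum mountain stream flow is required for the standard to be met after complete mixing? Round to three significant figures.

Set C_mix = 64: (Q·15.00 + 44.50·365.0) / (Q + 44.50) = 64
→ Q = 44.50·(365.0 − 64)/(64 − 15.00) = 273.4 L/s.

273 L/s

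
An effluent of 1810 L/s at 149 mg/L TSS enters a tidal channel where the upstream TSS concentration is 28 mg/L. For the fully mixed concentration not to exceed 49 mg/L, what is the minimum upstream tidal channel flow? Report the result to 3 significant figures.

8620 L/s

Set C_mix = 49: (Q·28.00 + 1810·149.0) / (Q + 1810) = 49
→ Q = 1810·(149.0 − 49)/(49 − 28.00) = 8619 L/s.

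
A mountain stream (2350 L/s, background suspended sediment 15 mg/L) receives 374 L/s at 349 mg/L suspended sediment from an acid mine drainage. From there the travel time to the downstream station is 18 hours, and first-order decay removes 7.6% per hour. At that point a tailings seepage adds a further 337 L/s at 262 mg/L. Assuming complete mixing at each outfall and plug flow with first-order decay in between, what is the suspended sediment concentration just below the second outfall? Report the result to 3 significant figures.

Mass balance: C = (2350·15.00 + 374.0·349.0) / 2724 = 165800/2724 = 60.86 mg/L; combined flow 2724 L/s.
7.6%/h lost → k = −ln(1 − 0.076) = 0.07904 h⁻¹.
Decay over the reach: 60.86·exp(−kt) = 60.86·0.2410 = 14.67 mg/L.
At the second outfall, C = (2724·14.67 + 337.0·262.0) / (2724 + 337.0) = 41.90 mg/L.

41.9 mg/L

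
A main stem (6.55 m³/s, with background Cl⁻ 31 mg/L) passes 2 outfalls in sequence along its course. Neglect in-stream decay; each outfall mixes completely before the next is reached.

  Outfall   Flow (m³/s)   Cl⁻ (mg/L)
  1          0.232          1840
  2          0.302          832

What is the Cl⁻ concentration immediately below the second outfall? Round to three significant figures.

After outfall 1: Q = 6.550 + 0.2320 = 6.782 m³/s; C = (6.550·31.00 + 0.2320·1840)/6.782 = 92.88 mg/L.
After outfall 2: Q = 6.782 + 0.3020 = 7.084 m³/s; C = (6.782·92.88 + 0.3020·832.0)/7.084 = 124.4 mg/L.

124 mg/L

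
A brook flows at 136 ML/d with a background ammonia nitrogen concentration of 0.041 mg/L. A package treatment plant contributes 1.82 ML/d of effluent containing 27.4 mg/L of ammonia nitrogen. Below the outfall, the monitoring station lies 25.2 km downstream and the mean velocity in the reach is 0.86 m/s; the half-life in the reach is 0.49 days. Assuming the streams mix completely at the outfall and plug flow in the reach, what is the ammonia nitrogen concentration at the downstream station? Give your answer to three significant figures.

0.249 mg/L

Conservation of mass: C = (136.0·0.04100 + 1.820·27.40) / 137.8 = 55.44/137.8 = 0.4023 mg/L.
Travel time t = 25.2·1000 / 0.86 = 29300 s = 8.140 h.
Half-life 0.49 d → k = ln 2 / 0.49 = 1.415 d⁻¹.
First-order decay: C = 0.4023·exp(−k·t) = 0.4023·0.6189 = 0.2490 mg/L.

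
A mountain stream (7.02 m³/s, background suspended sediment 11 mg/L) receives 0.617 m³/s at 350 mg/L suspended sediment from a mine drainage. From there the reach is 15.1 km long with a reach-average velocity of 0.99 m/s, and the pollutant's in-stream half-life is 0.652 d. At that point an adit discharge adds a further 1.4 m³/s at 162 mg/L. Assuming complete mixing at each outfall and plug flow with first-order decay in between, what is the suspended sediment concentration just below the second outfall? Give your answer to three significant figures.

52.0 mg/L

Flow-weighted average: C = (7.020·11.00 + 0.6170·350.0) / 7.637 = 293.2/7.637 = 38.39 mg/L; combined flow 7.637 m³/s.
Travel time t = 15.1·1000 / 0.99 = 15250 s = 4.237 h.
Half-life 0.652 d → k = ln 2 / 0.652 = 1.063 d⁻¹.
First-order decay: C = 38.39·exp(−k·t) = 38.39·0.8289 = 31.82 mg/L.
At the second outfall, C = (7.637·31.82 + 1.400·162.0) / (7.637 + 1.400) = 51.99 mg/L.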